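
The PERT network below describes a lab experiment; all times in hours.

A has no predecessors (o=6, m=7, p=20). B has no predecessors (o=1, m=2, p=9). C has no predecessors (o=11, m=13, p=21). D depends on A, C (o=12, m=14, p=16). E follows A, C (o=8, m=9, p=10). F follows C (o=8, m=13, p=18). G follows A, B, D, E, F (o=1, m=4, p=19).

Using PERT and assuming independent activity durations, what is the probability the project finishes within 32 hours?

te_A = (6 + 4·7 + 20)/6 = 54/6 = 9; σ²_A = ((20−6)/6)² = 5.444
te_B = (1 + 4·2 + 9)/6 = 18/6 = 3; σ²_B = ((9−1)/6)² = 1.778
te_C = (11 + 4·13 + 21)/6 = 84/6 = 14; σ²_C = ((21−11)/6)² = 2.778
te_D = (12 + 4·14 + 16)/6 = 84/6 = 14; σ²_D = ((16−12)/6)² = 0.444
te_E = (8 + 4·9 + 10)/6 = 54/6 = 9; σ²_E = ((10−8)/6)² = 0.111
te_F = (8 + 4·13 + 18)/6 = 78/6 = 13; σ²_F = ((18−8)/6)² = 2.778
te_G = (1 + 4·4 + 19)/6 = 36/6 = 6; σ²_G = ((19−1)/6)² = 9.000

Forward pass:
ES_A = 0; EF_A = 9
ES_B = 0; EF_B = 3
ES_C = 0; EF_C = 14
ES_D = max(EF_A=9, EF_C=14) = 14; EF_D = 14+14 = 28
ES_E = max(EF_A=9, EF_C=14) = 14; EF_E = 14+9 = 23
ES_F = 14; EF_F = 14+13 = 27
ES_G = max(EF_A=9, EF_B=3, EF_D=28, EF_E=23, EF_F=27) = 28; EF_G = 28+6 = 34
Expected project duration μ = 34 hours. Critical path: C → D → G.

Variance along critical path = 2.778 + 0.444 + 9.000 = 12.222; σ = √12.222 = 3.496 hours.
Z = (32 − 34) / 3.496 = -0.572
P(T ≤ 32) = Φ(-0.572) ≈ 0.284

0.284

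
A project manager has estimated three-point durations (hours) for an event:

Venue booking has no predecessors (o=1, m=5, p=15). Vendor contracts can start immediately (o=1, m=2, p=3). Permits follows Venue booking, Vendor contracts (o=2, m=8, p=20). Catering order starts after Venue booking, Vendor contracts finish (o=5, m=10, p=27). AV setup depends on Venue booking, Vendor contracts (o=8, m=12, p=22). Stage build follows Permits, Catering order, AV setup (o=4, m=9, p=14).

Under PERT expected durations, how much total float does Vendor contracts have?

te_Venue booking = (1 + 4·5 + 15)/6 = 36/6 = 6
te_Vendor contracts = (1 + 4·2 + 3)/6 = 12/6 = 2
te_Permits = (2 + 4·8 + 20)/6 = 54/6 = 9
te_Catering order = (5 + 4·10 + 27)/6 = 72/6 = 12
te_AV setup = (8 + 4·12 + 22)/6 = 78/6 = 13
te_Stage build = (4 + 4·9 + 14)/6 = 54/6 = 9

Forward pass:
ES_Venue booking = 0; EF_Venue booking = 6
ES_Vendor contracts = 0; EF_Vendor contracts = 2
ES_Permits = max(EF_Venue booking=6, EF_Vendor contracts=2) = 6; EF_Permits = 6+9 = 15
ES_Catering order = max(EF_Venue booking=6, EF_Vendor contracts=2) = 6; EF_Catering order = 6+12 = 18
ES_AV setup = max(EF_Venue booking=6, EF_Vendor contracts=2) = 6; EF_AV setup = 6+13 = 19
ES_Stage build = max(EF_Permits=15, EF_Catering order=18, EF_AV setup=19) = 19; EF_Stage build = 19+9 = 28
Expected project duration μ = 28 hours. Critical path: Venue booking → AV setup → Stage build.

Backward pass:
LF_Stage build = 28; LS_Stage build = 28−9 = 19
LF_AV setup = LS_Stage build = 19; LS_AV setup = 19−13 = 6
LF_Catering order = LS_Stage build = 19; LS_Catering order = 19−12 = 7
LF_Permits = LS_Stage build = 19; LS_Permits = 19−9 = 10
LF_Vendor contracts = min(LS_Permits=10, LS_Catering order=7, LS_AV setup=6) = 6; LS_Vendor contracts = 6−2 = 4
LF_Venue booking = min(LS_Permits=10, LS_Catering order=7, LS_AV setup=6) = 6; LS_Venue booking = 6−6 = 0
Slack_Vendor contracts = LS_Vendor contracts − ES_Vendor contracts = 4 − 0 = 4

4 hours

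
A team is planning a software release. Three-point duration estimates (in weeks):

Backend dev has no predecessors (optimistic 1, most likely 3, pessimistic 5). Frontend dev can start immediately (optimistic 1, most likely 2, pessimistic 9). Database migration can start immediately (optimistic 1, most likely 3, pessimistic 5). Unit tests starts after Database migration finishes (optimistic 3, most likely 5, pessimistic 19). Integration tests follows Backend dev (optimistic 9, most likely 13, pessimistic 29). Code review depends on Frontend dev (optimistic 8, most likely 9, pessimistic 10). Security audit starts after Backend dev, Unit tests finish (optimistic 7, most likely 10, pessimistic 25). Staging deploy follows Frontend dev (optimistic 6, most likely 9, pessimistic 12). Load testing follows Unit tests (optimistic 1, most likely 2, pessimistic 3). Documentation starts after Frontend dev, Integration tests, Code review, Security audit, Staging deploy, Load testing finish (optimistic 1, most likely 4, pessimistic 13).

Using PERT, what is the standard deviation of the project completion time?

te_Backend dev = (1 + 4·3 + 5)/6 = 18/6 = 3; σ²_Backend dev = ((5−1)/6)² = 0.444
te_Frontend dev = (1 + 4·2 + 9)/6 = 18/6 = 3; σ²_Frontend dev = ((9−1)/6)² = 1.778
te_Database migration = (1 + 4·3 + 5)/6 = 18/6 = 3; σ²_Database migration = ((5−1)/6)² = 0.444
te_Unit tests = (3 + 4·5 + 19)/6 = 42/6 = 7; σ²_Unit tests = ((19−3)/6)² = 7.111
te_Integration tests = (9 + 4·13 + 29)/6 = 90/6 = 15; σ²_Integration tests = ((29−9)/6)² = 11.111
te_Code review = (8 + 4·9 + 10)/6 = 54/6 = 9; σ²_Code review = ((10−8)/6)² = 0.111
te_Security audit = (7 + 4·10 + 25)/6 = 72/6 = 12; σ²_Security audit = ((25−7)/6)² = 9.000
te_Staging deploy = (6 + 4·9 + 12)/6 = 54/6 = 9; σ²_Staging deploy = ((12−6)/6)² = 1.000
te_Load testing = (1 + 4·2 + 3)/6 = 12/6 = 2; σ²_Load testing = ((3−1)/6)² = 0.111
te_Documentation = (1 + 4·4 + 13)/6 = 30/6 = 5; σ²_Documentation = ((13−1)/6)² = 4.000

Forward pass:
ES_Backend dev = 0; EF_Backend dev = 3
ES_Frontend dev = 0; EF_Frontend dev = 3
ES_Database migration = 0; EF_Database migration = 3
ES_Unit tests = 3; EF_Unit tests = 3+7 = 10
ES_Integration tests = 3; EF_Integration tests = 3+15 = 18
ES_Code review = 3; EF_Code review = 3+9 = 12
ES_Security audit = max(EF_Backend dev=3, EF_Unit tests=10) = 10; EF_Security audit = 10+12 = 22
ES_Staging deploy = 3; EF_Staging deploy = 3+9 = 12
ES_Load testing = 10; EF_Load testing = 10+2 = 12
ES_Documentation = max(EF_Frontend dev=3, EF_Integration tests=18, EF_Code review=12, EF_Security audit=22, EF_Staging deploy=12, EF_Load testing=12) = 22; EF_Documentation = 22+5 = 27
Expected project duration μ = 27 weeks. Critical path: Database migration → Unit tests → Security audit → Documentation.

Variance along critical path = 0.444 + 7.111 + 9.000 + 4.000 = 20.556
σ = √20.556 = 4.534 weeks

4.53 weeks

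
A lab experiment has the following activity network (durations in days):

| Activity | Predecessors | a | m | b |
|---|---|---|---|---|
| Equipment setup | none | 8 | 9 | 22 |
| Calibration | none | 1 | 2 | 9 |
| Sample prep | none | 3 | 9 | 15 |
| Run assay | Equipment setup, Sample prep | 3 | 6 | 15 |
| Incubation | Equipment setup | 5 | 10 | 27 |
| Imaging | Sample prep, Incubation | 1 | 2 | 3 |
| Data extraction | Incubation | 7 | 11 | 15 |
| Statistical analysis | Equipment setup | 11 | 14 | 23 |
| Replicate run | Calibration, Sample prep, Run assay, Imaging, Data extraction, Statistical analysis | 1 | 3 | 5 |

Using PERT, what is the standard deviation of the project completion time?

4.59 days

te_Equipment setup = (8 + 4·9 + 22)/6 = 66/6 = 11; σ²_Equipment setup = ((22−8)/6)² = 5.444
te_Calibration = (1 + 4·2 + 9)/6 = 18/6 = 3; σ²_Calibration = ((9−1)/6)² = 1.778
te_Sample prep = (3 + 4·9 + 15)/6 = 54/6 = 9; σ²_Sample prep = ((15−3)/6)² = 4.000
te_Run assay = (3 + 4·6 + 15)/6 = 42/6 = 7; σ²_Run assay = ((15−3)/6)² = 4.000
te_Incubation = (5 + 4·10 + 27)/6 = 72/6 = 12; σ²_Incubation = ((27−5)/6)² = 13.444
te_Imaging = (1 + 4·2 + 3)/6 = 12/6 = 2; σ²_Imaging = ((3−1)/6)² = 0.111
te_Data extraction = (7 + 4·11 + 15)/6 = 66/6 = 11; σ²_Data extraction = ((15−7)/6)² = 1.778
te_Statistical analysis = (11 + 4·14 + 23)/6 = 90/6 = 15; σ²_Statistical analysis = ((23−11)/6)² = 4.000
te_Replicate run = (1 + 4·3 + 5)/6 = 18/6 = 3; σ²_Replicate run = ((5−1)/6)² = 0.444

Forward pass:
ES_Equipment setup = 0; EF_Equipment setup = 11
ES_Calibration = 0; EF_Calibration = 3
ES_Sample prep = 0; EF_Sample prep = 9
ES_Run assay = max(EF_Equipment setup=11, EF_Sample prep=9) = 11; EF_Run assay = 11+7 = 18
ES_Incubation = 11; EF_Incubation = 11+12 = 23
ES_Imaging = max(EF_Sample prep=9, EF_Incubation=23) = 23; EF_Imaging = 23+2 = 25
ES_Data extraction = 23; EF_Data extraction = 23+11 = 34
ES_Statistical analysis = 11; EF_Statistical analysis = 11+15 = 26
ES_Replicate run = max(EF_Calibration=3, EF_Sample prep=9, EF_Run assay=18, EF_Imaging=25, EF_Data extraction=34, EF_Statistical analysis=26) = 34; EF_Replicate run = 34+3 = 37
Expected project duration μ = 37 days. Critical path: Equipment setup → Incubation → Data extraction → Replicate run.

Variance along critical path = 5.444 + 13.444 + 1.778 + 0.444 = 21.111
σ = √21.111 = 4.595 days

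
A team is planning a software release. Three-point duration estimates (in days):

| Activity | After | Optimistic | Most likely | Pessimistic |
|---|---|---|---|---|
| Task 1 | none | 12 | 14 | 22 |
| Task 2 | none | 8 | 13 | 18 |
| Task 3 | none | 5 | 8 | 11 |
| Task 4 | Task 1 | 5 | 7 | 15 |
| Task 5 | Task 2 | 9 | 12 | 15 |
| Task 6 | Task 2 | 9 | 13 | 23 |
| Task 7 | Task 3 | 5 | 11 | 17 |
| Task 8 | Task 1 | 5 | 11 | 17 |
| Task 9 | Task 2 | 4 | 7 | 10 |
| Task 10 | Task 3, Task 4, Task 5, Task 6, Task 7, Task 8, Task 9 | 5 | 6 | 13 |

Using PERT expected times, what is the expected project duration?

te_Task 1 = (12 + 4·14 + 22)/6 = 90/6 = 15
te_Task 2 = (8 + 4·13 + 18)/6 = 78/6 = 13
te_Task 3 = (5 + 4·8 + 11)/6 = 48/6 = 8
te_Task 4 = (5 + 4·7 + 15)/6 = 48/6 = 8
te_Task 5 = (9 + 4·12 + 15)/6 = 72/6 = 12
te_Task 6 = (9 + 4·13 + 23)/6 = 84/6 = 14
te_Task 7 = (5 + 4·11 + 17)/6 = 66/6 = 11
te_Task 8 = (5 + 4·11 + 17)/6 = 66/6 = 11
te_Task 9 = (4 + 4·7 + 10)/6 = 42/6 = 7
te_Task 10 = (5 + 4·6 + 13)/6 = 42/6 = 7

Forward pass:
ES_Task 1 = 0; EF_Task 1 = 15
ES_Task 2 = 0; EF_Task 2 = 13
ES_Task 3 = 0; EF_Task 3 = 8
ES_Task 4 = 15; EF_Task 4 = 15+8 = 23
ES_Task 5 = 13; EF_Task 5 = 13+12 = 25
ES_Task 6 = 13; EF_Task 6 = 13+14 = 27
ES_Task 7 = 8; EF_Task 7 = 8+11 = 19
ES_Task 8 = 15; EF_Task 8 = 15+11 = 26
ES_Task 9 = 13; EF_Task 9 = 13+7 = 20
ES_Task 10 = max(EF_Task 3=8, EF_Task 4=23, EF_Task 5=25, EF_Task 6=27, EF_Task 7=19, EF_Task 8=26, EF_Task 9=20) = 27; EF_Task 10 = 27+7 = 34
Expected project duration μ = 34 days. Critical path: Task 2 → Task 6 → Task 10.

34 days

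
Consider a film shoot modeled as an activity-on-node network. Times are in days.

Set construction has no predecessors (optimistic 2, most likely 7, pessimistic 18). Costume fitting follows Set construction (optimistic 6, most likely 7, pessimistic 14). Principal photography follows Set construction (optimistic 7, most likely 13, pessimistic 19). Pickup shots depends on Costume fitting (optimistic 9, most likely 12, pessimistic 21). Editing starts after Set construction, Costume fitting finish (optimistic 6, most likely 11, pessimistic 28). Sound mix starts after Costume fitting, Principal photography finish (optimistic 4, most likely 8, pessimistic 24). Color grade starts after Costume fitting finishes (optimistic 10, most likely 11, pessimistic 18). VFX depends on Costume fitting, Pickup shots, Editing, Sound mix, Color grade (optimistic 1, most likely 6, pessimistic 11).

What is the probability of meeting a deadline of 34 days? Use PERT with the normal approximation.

0.274

te_Set construction = (2 + 4·7 + 18)/6 = 48/6 = 8; σ²_Set construction = ((18−2)/6)² = 7.111
te_Costume fitting = (6 + 4·7 + 14)/6 = 48/6 = 8; σ²_Costume fitting = ((14−6)/6)² = 1.778
te_Principal photography = (7 + 4·13 + 19)/6 = 78/6 = 13; σ²_Principal photography = ((19−7)/6)² = 4.000
te_Pickup shots = (9 + 4·12 + 21)/6 = 78/6 = 13; σ²_Pickup shots = ((21−9)/6)² = 4.000
te_Editing = (6 + 4·11 + 28)/6 = 78/6 = 13; σ²_Editing = ((28−6)/6)² = 13.444
te_Sound mix = (4 + 4·8 + 24)/6 = 60/6 = 10; σ²_Sound mix = ((24−4)/6)² = 11.111
te_Color grade = (10 + 4·11 + 18)/6 = 72/6 = 12; σ²_Color grade = ((18−10)/6)² = 1.778
te_VFX = (1 + 4·6 + 11)/6 = 36/6 = 6; σ²_VFX = ((11−1)/6)² = 2.778

Forward pass:
ES_Set construction = 0; EF_Set construction = 8
ES_Costume fitting = 8; EF_Costume fitting = 8+8 = 16
ES_Principal photography = 8; EF_Principal photography = 8+13 = 21
ES_Pickup shots = 16; EF_Pickup shots = 16+13 = 29
ES_Editing = max(EF_Set construction=8, EF_Costume fitting=16) = 16; EF_Editing = 16+13 = 29
ES_Sound mix = max(EF_Costume fitting=16, EF_Principal photography=21) = 21; EF_Sound mix = 21+10 = 31
ES_Color grade = 16; EF_Color grade = 16+12 = 28
ES_VFX = max(EF_Costume fitting=16, EF_Pickup shots=29, EF_Editing=29, EF_Sound mix=31, EF_Color grade=28) = 31; EF_VFX = 31+6 = 37
Expected project duration μ = 37 days. Critical path: Set construction → Principal photography → Sound mix → VFX.

Variance along critical path = 7.111 + 4.000 + 11.111 + 2.778 = 25.000; σ = √25.000 = 5.000 days.
Z = (34 − 37) / 5.000 = -0.600
P(T ≤ 34) = Φ(-0.600) ≈ 0.274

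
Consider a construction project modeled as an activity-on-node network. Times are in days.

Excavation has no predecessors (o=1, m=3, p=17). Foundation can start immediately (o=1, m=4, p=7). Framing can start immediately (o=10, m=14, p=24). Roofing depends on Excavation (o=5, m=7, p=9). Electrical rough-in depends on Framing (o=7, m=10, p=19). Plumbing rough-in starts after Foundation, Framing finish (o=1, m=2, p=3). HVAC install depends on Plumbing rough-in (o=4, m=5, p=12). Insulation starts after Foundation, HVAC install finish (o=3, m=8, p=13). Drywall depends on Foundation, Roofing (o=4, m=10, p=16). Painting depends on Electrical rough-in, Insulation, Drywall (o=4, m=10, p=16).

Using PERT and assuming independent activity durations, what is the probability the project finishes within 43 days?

0.703

te_Excavation = (1 + 4·3 + 17)/6 = 30/6 = 5; σ²_Excavation = ((17−1)/6)² = 7.111
te_Foundation = (1 + 4·4 + 7)/6 = 24/6 = 4; σ²_Foundation = ((7−1)/6)² = 1.000
te_Framing = (10 + 4·14 + 24)/6 = 90/6 = 15; σ²_Framing = ((24−10)/6)² = 5.444
te_Roofing = (5 + 4·7 + 9)/6 = 42/6 = 7; σ²_Roofing = ((9−5)/6)² = 0.444
te_Electrical rough-in = (7 + 4·10 + 19)/6 = 66/6 = 11; σ²_Electrical rough-in = ((19−7)/6)² = 4.000
te_Plumbing rough-in = (1 + 4·2 + 3)/6 = 12/6 = 2; σ²_Plumbing rough-in = ((3−1)/6)² = 0.111
te_HVAC install = (4 + 4·5 + 12)/6 = 36/6 = 6; σ²_HVAC install = ((12−4)/6)² = 1.778
te_Insulation = (3 + 4·8 + 13)/6 = 48/6 = 8; σ²_Insulation = ((13−3)/6)² = 2.778
te_Drywall = (4 + 4·10 + 16)/6 = 60/6 = 10; σ²_Drywall = ((16−4)/6)² = 4.000
te_Painting = (4 + 4·10 + 16)/6 = 60/6 = 10; σ²_Painting = ((16−4)/6)² = 4.000

Forward pass:
ES_Excavation = 0; EF_Excavation = 5
ES_Foundation = 0; EF_Foundation = 4
ES_Framing = 0; EF_Framing = 15
ES_Roofing = 5; EF_Roofing = 5+7 = 12
ES_Electrical rough-in = 15; EF_Electrical rough-in = 15+11 = 26
ES_Plumbing rough-in = max(EF_Foundation=4, EF_Framing=15) = 15; EF_Plumbing rough-in = 15+2 = 17
ES_HVAC install = 17; EF_HVAC install = 17+6 = 23
ES_Insulation = max(EF_Foundation=4, EF_HVAC install=23) = 23; EF_Insulation = 23+8 = 31
ES_Drywall = max(EF_Foundation=4, EF_Roofing=12) = 12; EF_Drywall = 12+10 = 22
ES_Painting = max(EF_Electrical rough-in=26, EF_Insulation=31, EF_Drywall=22) = 31; EF_Painting = 31+10 = 41
Expected project duration μ = 41 days. Critical path: Framing → Plumbing rough-in → HVAC install → Insulation → Painting.

Variance along critical path = 5.444 + 0.111 + 1.778 + 2.778 + 4.000 = 14.111; σ = √14.111 = 3.756 days.
Z = (43 − 41) / 3.756 = 0.532
P(T ≤ 43) = Φ(0.532) ≈ 0.703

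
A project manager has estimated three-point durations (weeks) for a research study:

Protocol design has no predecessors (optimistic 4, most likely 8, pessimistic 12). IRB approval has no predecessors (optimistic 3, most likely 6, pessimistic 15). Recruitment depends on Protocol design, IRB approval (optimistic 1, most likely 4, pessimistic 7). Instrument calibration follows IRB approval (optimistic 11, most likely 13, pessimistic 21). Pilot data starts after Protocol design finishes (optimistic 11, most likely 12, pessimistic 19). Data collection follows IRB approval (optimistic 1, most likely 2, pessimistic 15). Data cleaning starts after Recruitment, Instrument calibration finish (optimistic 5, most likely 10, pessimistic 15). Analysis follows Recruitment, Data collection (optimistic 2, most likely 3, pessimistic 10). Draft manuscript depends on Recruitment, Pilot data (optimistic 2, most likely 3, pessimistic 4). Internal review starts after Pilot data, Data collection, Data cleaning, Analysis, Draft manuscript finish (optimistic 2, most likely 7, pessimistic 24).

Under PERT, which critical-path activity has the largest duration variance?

Internal review

te_Protocol design = (4 + 4·8 + 12)/6 = 48/6 = 8; σ²_Protocol design = ((12−4)/6)² = 1.778
te_IRB approval = (3 + 4·6 + 15)/6 = 42/6 = 7; σ²_IRB approval = ((15−3)/6)² = 4.000
te_Recruitment = (1 + 4·4 + 7)/6 = 24/6 = 4; σ²_Recruitment = ((7−1)/6)² = 1.000
te_Instrument calibration = (11 + 4·13 + 21)/6 = 84/6 = 14; σ²_Instrument calibration = ((21−11)/6)² = 2.778
te_Pilot data = (11 + 4·12 + 19)/6 = 78/6 = 13; σ²_Pilot data = ((19−11)/6)² = 1.778
te_Data collection = (1 + 4·2 + 15)/6 = 24/6 = 4; σ²_Data collection = ((15−1)/6)² = 5.444
te_Data cleaning = (5 + 4·10 + 15)/6 = 60/6 = 10; σ²_Data cleaning = ((15−5)/6)² = 2.778
te_Analysis = (2 + 4·3 + 10)/6 = 24/6 = 4; σ²_Analysis = ((10−2)/6)² = 1.778
te_Draft manuscript = (2 + 4·3 + 4)/6 = 18/6 = 3; σ²_Draft manuscript = ((4−2)/6)² = 0.111
te_Internal review = (2 + 4·7 + 24)/6 = 54/6 = 9; σ²_Internal review = ((24−2)/6)² = 13.444

Forward pass:
ES_Protocol design = 0; EF_Protocol design = 8
ES_IRB approval = 0; EF_IRB approval = 7
ES_Recruitment = max(EF_Protocol design=8, EF_IRB approval=7) = 8; EF_Recruitment = 8+4 = 12
ES_Instrument calibration = 7; EF_Instrument calibration = 7+14 = 21
ES_Pilot data = 8; EF_Pilot data = 8+13 = 21
ES_Data collection = 7; EF_Data collection = 7+4 = 11
ES_Data cleaning = max(EF_Recruitment=12, EF_Instrument calibration=21) = 21; EF_Data cleaning = 21+10 = 31
ES_Analysis = max(EF_Recruitment=12, EF_Data collection=11) = 12; EF_Analysis = 12+4 = 16
ES_Draft manuscript = max(EF_Recruitment=12, EF_Pilot data=21) = 21; EF_Draft manuscript = 21+3 = 24
ES_Internal review = max(EF_Pilot data=21, EF_Data collection=11, EF_Data cleaning=31, EF_Analysis=16, EF_Draft manuscript=24) = 31; EF_Internal review = 31+9 = 40
Expected project duration μ = 40 weeks. Critical path: IRB approval → Instrument calibration → Data cleaning → Internal review.

Variances on critical path: σ²_IRB approval=4.000, σ²_Instrument calibration=2.778, σ²_Data cleaning=2.778, σ²_Internal review=13.444.
Largest is σ²_Internal review = 13.444.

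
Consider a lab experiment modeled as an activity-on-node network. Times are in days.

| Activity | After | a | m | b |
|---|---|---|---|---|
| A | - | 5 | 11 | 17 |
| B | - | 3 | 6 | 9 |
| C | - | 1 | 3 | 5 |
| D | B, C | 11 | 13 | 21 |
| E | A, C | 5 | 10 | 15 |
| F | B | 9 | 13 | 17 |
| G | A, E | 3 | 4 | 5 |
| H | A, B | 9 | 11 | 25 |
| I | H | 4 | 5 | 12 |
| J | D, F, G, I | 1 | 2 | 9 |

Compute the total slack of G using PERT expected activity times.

5 days

te_A = (5 + 4·11 + 17)/6 = 66/6 = 11
te_B = (3 + 4·6 + 9)/6 = 36/6 = 6
te_C = (1 + 4·3 + 5)/6 = 18/6 = 3
te_D = (11 + 4·13 + 21)/6 = 84/6 = 14
te_E = (5 + 4·10 + 15)/6 = 60/6 = 10
te_F = (9 + 4·13 + 17)/6 = 78/6 = 13
te_G = (3 + 4·4 + 5)/6 = 24/6 = 4
te_H = (9 + 4·11 + 25)/6 = 78/6 = 13
te_I = (4 + 4·5 + 12)/6 = 36/6 = 6
te_J = (1 + 4·2 + 9)/6 = 18/6 = 3

Forward pass:
ES_A = 0; EF_A = 11
ES_B = 0; EF_B = 6
ES_C = 0; EF_C = 3
ES_D = max(EF_B=6, EF_C=3) = 6; EF_D = 6+14 = 20
ES_E = max(EF_A=11, EF_C=3) = 11; EF_E = 11+10 = 21
ES_F = 6; EF_F = 6+13 = 19
ES_G = max(EF_A=11, EF_E=21) = 21; EF_G = 21+4 = 25
ES_H = max(EF_A=11, EF_B=6) = 11; EF_H = 11+13 = 24
ES_I = 24; EF_I = 24+6 = 30
ES_J = max(EF_D=20, EF_F=19, EF_G=25, EF_I=30) = 30; EF_J = 30+3 = 33
Expected project duration μ = 33 days. Critical path: A → H → I → J.

Backward pass:
LF_J = 33; LS_J = 33−3 = 30
LF_I = LS_J = 30; LS_I = 30−6 = 24
LF_H = LS_I = 24; LS_H = 24−13 = 11
LF_G = LS_J = 30; LS_G = 30−4 = 26
LF_F = LS_J = 30; LS_F = 30−13 = 17
LF_E = LS_G = 26; LS_E = 26−10 = 16
LF_D = LS_J = 30; LS_D = 30−14 = 16
LF_C = min(LS_D=16, LS_E=16) = 16; LS_C = 16−3 = 13
LF_B = min(LS_D=16, LS_F=17, LS_H=11) = 11; LS_B = 11−6 = 5
LF_A = min(LS_E=16, LS_G=26, LS_H=11) = 11; LS_A = 11−11 = 0
Slack_G = LS_G − ES_G = 26 − 21 = 5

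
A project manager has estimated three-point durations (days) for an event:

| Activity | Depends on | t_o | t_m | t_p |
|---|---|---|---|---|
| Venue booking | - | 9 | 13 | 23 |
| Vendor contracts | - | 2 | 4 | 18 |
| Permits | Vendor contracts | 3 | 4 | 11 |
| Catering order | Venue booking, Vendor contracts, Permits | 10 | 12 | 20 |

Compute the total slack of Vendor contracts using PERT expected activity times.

3 days

te_Venue booking = (9 + 4·13 + 23)/6 = 84/6 = 14
te_Vendor contracts = (2 + 4·4 + 18)/6 = 36/6 = 6
te_Permits = (3 + 4·4 + 11)/6 = 30/6 = 5
te_Catering order = (10 + 4·12 + 20)/6 = 78/6 = 13

Forward pass:
ES_Venue booking = 0; EF_Venue booking = 14
ES_Vendor contracts = 0; EF_Vendor contracts = 6
ES_Permits = 6; EF_Permits = 6+5 = 11
ES_Catering order = max(EF_Venue booking=14, EF_Vendor contracts=6, EF_Permits=11) = 14; EF_Catering order = 14+13 = 27
Expected project duration μ = 27 days. Critical path: Venue booking → Catering order.

Backward pass:
LF_Catering order = 27; LS_Catering order = 27−13 = 14
LF_Permits = LS_Catering order = 14; LS_Permits = 14−5 = 9
LF_Vendor contracts = min(LS_Permits=9, LS_Catering order=14) = 9; LS_Vendor contracts = 9−6 = 3
LF_Venue booking = LS_Catering order = 14; LS_Venue booking = 14−14 = 0
Slack_Vendor contracts = LS_Vendor contracts − ES_Vendor contracts = 3 − 0 = 3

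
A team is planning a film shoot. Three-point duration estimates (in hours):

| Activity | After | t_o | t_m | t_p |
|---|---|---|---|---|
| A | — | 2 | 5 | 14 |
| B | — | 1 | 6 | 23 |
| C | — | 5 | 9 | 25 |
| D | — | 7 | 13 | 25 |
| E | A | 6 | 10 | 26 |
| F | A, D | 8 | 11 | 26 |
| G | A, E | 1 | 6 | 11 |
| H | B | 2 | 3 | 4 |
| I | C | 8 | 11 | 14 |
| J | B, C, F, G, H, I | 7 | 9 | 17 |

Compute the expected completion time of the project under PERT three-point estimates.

37 hours

te_A = (2 + 4·5 + 14)/6 = 36/6 = 6
te_B = (1 + 4·6 + 23)/6 = 48/6 = 8
te_C = (5 + 4·9 + 25)/6 = 66/6 = 11
te_D = (7 + 4·13 + 25)/6 = 84/6 = 14
te_E = (6 + 4·10 + 26)/6 = 72/6 = 12
te_F = (8 + 4·11 + 26)/6 = 78/6 = 13
te_G = (1 + 4·6 + 11)/6 = 36/6 = 6
te_H = (2 + 4·3 + 4)/6 = 18/6 = 3
te_I = (8 + 4·11 + 14)/6 = 66/6 = 11
te_J = (7 + 4·9 + 17)/6 = 60/6 = 10

Forward pass:
ES_A = 0; EF_A = 6
ES_B = 0; EF_B = 8
ES_C = 0; EF_C = 11
ES_D = 0; EF_D = 14
ES_E = 6; EF_E = 6+12 = 18
ES_F = max(EF_A=6, EF_D=14) = 14; EF_F = 14+13 = 27
ES_G = max(EF_A=6, EF_E=18) = 18; EF_G = 18+6 = 24
ES_H = 8; EF_H = 8+3 = 11
ES_I = 11; EF_I = 11+11 = 22
ES_J = max(EF_B=8, EF_C=11, EF_F=27, EF_G=24, EF_H=11, EF_I=22) = 27; EF_J = 27+10 = 37
Expected project duration μ = 37 hours. Critical path: D → F → J.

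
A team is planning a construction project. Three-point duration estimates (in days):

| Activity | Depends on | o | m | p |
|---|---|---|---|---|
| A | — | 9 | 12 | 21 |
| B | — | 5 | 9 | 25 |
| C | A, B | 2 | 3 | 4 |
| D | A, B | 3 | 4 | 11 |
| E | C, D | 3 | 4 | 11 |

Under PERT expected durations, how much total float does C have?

te_A = (9 + 4·12 + 21)/6 = 78/6 = 13
te_B = (5 + 4·9 + 25)/6 = 66/6 = 11
te_C = (2 + 4·3 + 4)/6 = 18/6 = 3
te_D = (3 + 4·4 + 11)/6 = 30/6 = 5
te_E = (3 + 4·4 + 11)/6 = 30/6 = 5

Forward pass:
ES_A = 0; EF_A = 13
ES_B = 0; EF_B = 11
ES_C = max(EF_A=13, EF_B=11) = 13; EF_C = 13+3 = 16
ES_D = max(EF_A=13, EF_B=11) = 13; EF_D = 13+5 = 18
ES_E = max(EF_C=16, EF_D=18) = 18; EF_E = 18+5 = 23
Expected project duration μ = 23 days. Critical path: A → D → E.

Backward pass:
LF_E = 23; LS_E = 23−5 = 18
LF_D = LS_E = 18; LS_D = 18−5 = 13
LF_C = LS_E = 18; LS_C = 18−3 = 15
LF_B = min(LS_C=15, LS_D=13) = 13; LS_B = 13−11 = 2
LF_A = min(LS_C=15, LS_D=13) = 13; LS_A = 13−13 = 0
Slack_C = LS_C − ES_C = 15 − 13 = 2

2 days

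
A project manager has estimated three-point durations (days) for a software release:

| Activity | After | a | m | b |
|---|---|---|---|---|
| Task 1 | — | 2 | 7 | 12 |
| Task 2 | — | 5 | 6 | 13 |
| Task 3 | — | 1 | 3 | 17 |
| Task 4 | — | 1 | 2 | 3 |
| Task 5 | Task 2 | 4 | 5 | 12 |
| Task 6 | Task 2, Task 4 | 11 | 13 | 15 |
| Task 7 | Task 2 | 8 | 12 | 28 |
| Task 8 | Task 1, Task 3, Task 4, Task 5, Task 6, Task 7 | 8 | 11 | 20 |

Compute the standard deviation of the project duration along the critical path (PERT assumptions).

te_Task 1 = (2 + 4·7 + 12)/6 = 42/6 = 7; σ²_Task 1 = ((12−2)/6)² = 2.778
te_Task 2 = (5 + 4·6 + 13)/6 = 42/6 = 7; σ²_Task 2 = ((13−5)/6)² = 1.778
te_Task 3 = (1 + 4·3 + 17)/6 = 30/6 = 5; σ²_Task 3 = ((17−1)/6)² = 7.111
te_Task 4 = (1 + 4·2 + 3)/6 = 12/6 = 2; σ²_Task 4 = ((3−1)/6)² = 0.111
te_Task 5 = (4 + 4·5 + 12)/6 = 36/6 = 6; σ²_Task 5 = ((12−4)/6)² = 1.778
te_Task 6 = (11 + 4·13 + 15)/6 = 78/6 = 13; σ²_Task 6 = ((15−11)/6)² = 0.444
te_Task 7 = (8 + 4·12 + 28)/6 = 84/6 = 14; σ²_Task 7 = ((28−8)/6)² = 11.111
te_Task 8 = (8 + 4·11 + 20)/6 = 72/6 = 12; σ²_Task 8 = ((20−8)/6)² = 4.000

Forward pass:
ES_Task 1 = 0; EF_Task 1 = 7
ES_Task 2 = 0; EF_Task 2 = 7
ES_Task 3 = 0; EF_Task 3 = 5
ES_Task 4 = 0; EF_Task 4 = 2
ES_Task 5 = 7; EF_Task 5 = 7+6 = 13
ES_Task 6 = max(EF_Task 2=7, EF_Task 4=2) = 7; EF_Task 6 = 7+13 = 20
ES_Task 7 = 7; EF_Task 7 = 7+14 = 21
ES_Task 8 = max(EF_Task 1=7, EF_Task 3=5, EF_Task 4=2, EF_Task 5=13, EF_Task 6=20, EF_Task 7=21) = 21; EF_Task 8 = 21+12 = 33
Expected project duration μ = 33 days. Critical path: Task 2 → Task 7 → Task 8.

Variance along critical path = 1.778 + 11.111 + 4.000 = 16.889
σ = √16.889 = 4.110 days

4.11 days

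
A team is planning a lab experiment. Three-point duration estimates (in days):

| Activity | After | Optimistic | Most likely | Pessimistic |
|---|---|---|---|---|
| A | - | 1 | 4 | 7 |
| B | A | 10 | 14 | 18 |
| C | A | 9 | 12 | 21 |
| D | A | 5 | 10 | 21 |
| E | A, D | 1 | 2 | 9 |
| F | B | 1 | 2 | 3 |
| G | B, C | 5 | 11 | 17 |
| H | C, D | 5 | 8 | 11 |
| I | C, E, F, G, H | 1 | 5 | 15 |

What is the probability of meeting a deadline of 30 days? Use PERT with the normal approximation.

0.076

te_A = (1 + 4·4 + 7)/6 = 24/6 = 4; σ²_A = ((7−1)/6)² = 1.000
te_B = (10 + 4·14 + 18)/6 = 84/6 = 14; σ²_B = ((18−10)/6)² = 1.778
te_C = (9 + 4·12 + 21)/6 = 78/6 = 13; σ²_C = ((21−9)/6)² = 4.000
te_D = (5 + 4·10 + 21)/6 = 66/6 = 11; σ²_D = ((21−5)/6)² = 7.111
te_E = (1 + 4·2 + 9)/6 = 18/6 = 3; σ²_E = ((9−1)/6)² = 1.778
te_F = (1 + 4·2 + 3)/6 = 12/6 = 2; σ²_F = ((3−1)/6)² = 0.111
te_G = (5 + 4·11 + 17)/6 = 66/6 = 11; σ²_G = ((17−5)/6)² = 4.000
te_H = (5 + 4·8 + 11)/6 = 48/6 = 8; σ²_H = ((11−5)/6)² = 1.000
te_I = (1 + 4·5 + 15)/6 = 36/6 = 6; σ²_I = ((15−1)/6)² = 5.444

Forward pass:
ES_A = 0; EF_A = 4
ES_B = 4; EF_B = 4+14 = 18
ES_C = 4; EF_C = 4+13 = 17
ES_D = 4; EF_D = 4+11 = 15
ES_E = max(EF_A=4, EF_D=15) = 15; EF_E = 15+3 = 18
ES_F = 18; EF_F = 18+2 = 20
ES_G = max(EF_B=18, EF_C=17) = 18; EF_G = 18+11 = 29
ES_H = max(EF_C=17, EF_D=15) = 17; EF_H = 17+8 = 25
ES_I = max(EF_C=17, EF_E=18, EF_F=20, EF_G=29, EF_H=25) = 29; EF_I = 29+6 = 35
Expected project duration μ = 35 days. Critical path: A → B → G → I.

Variance along critical path = 1.000 + 1.778 + 4.000 + 5.444 = 12.222; σ = √12.222 = 3.496 days.
Z = (30 − 35) / 3.496 = -1.430
P(T ≤ 30) = Φ(-1.430) ≈ 0.076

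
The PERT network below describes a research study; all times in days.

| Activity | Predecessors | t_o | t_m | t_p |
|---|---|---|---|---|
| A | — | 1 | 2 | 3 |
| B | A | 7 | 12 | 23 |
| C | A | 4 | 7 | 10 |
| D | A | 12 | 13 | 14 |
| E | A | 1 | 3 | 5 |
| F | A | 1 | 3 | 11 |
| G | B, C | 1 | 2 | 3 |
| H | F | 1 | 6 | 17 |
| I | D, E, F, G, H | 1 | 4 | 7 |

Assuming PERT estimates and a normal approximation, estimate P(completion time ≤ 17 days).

0.083

te_A = (1 + 4·2 + 3)/6 = 12/6 = 2; σ²_A = ((3−1)/6)² = 0.111
te_B = (7 + 4·12 + 23)/6 = 78/6 = 13; σ²_B = ((23−7)/6)² = 7.111
te_C = (4 + 4·7 + 10)/6 = 42/6 = 7; σ²_C = ((10−4)/6)² = 1.000
te_D = (12 + 4·13 + 14)/6 = 78/6 = 13; σ²_D = ((14−12)/6)² = 0.111
te_E = (1 + 4·3 + 5)/6 = 18/6 = 3; σ²_E = ((5−1)/6)² = 0.444
te_F = (1 + 4·3 + 11)/6 = 24/6 = 4; σ²_F = ((11−1)/6)² = 2.778
te_G = (1 + 4·2 + 3)/6 = 12/6 = 2; σ²_G = ((3−1)/6)² = 0.111
te_H = (1 + 4·6 + 17)/6 = 42/6 = 7; σ²_H = ((17−1)/6)² = 7.111
te_I = (1 + 4·4 + 7)/6 = 24/6 = 4; σ²_I = ((7−1)/6)² = 1.000

Forward pass:
ES_A = 0; EF_A = 2
ES_B = 2; EF_B = 2+13 = 15
ES_C = 2; EF_C = 2+7 = 9
ES_D = 2; EF_D = 2+13 = 15
ES_E = 2; EF_E = 2+3 = 5
ES_F = 2; EF_F = 2+4 = 6
ES_G = max(EF_B=15, EF_C=9) = 15; EF_G = 15+2 = 17
ES_H = 6; EF_H = 6+7 = 13
ES_I = max(EF_D=15, EF_E=5, EF_F=6, EF_G=17, EF_H=13) = 17; EF_I = 17+4 = 21
Expected project duration μ = 21 days. Critical path: A → B → G → I.

Variance along critical path = 0.111 + 7.111 + 0.111 + 1.000 = 8.333; σ = √8.333 = 2.887 days.
Z = (17 − 21) / 2.887 = -1.386
P(T ≤ 17) = Φ(-1.386) ≈ 0.083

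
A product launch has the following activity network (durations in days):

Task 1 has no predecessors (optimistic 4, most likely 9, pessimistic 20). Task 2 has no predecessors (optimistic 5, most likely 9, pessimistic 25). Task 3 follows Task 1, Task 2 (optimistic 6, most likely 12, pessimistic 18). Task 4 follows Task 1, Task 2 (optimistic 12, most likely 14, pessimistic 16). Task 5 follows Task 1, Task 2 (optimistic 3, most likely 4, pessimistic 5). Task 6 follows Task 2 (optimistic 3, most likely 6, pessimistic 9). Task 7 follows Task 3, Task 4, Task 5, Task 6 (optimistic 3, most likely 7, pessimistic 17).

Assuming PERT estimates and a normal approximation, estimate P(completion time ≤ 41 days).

0.974

te_Task 1 = (4 + 4·9 + 20)/6 = 60/6 = 10; σ²_Task 1 = ((20−4)/6)² = 7.111
te_Task 2 = (5 + 4·9 + 25)/6 = 66/6 = 11; σ²_Task 2 = ((25−5)/6)² = 11.111
te_Task 3 = (6 + 4·12 + 18)/6 = 72/6 = 12; σ²_Task 3 = ((18−6)/6)² = 4.000
te_Task 4 = (12 + 4·14 + 16)/6 = 84/6 = 14; σ²_Task 4 = ((16−12)/6)² = 0.444
te_Task 5 = (3 + 4·4 + 5)/6 = 24/6 = 4; σ²_Task 5 = ((5−3)/6)² = 0.111
te_Task 6 = (3 + 4·6 + 9)/6 = 36/6 = 6; σ²_Task 6 = ((9−3)/6)² = 1.000
te_Task 7 = (3 + 4·7 + 17)/6 = 48/6 = 8; σ²_Task 7 = ((17−3)/6)² = 5.444

Forward pass:
ES_Task 1 = 0; EF_Task 1 = 10
ES_Task 2 = 0; EF_Task 2 = 11
ES_Task 3 = max(EF_Task 1=10, EF_Task 2=11) = 11; EF_Task 3 = 11+12 = 23
ES_Task 4 = max(EF_Task 1=10, EF_Task 2=11) = 11; EF_Task 4 = 11+14 = 25
ES_Task 5 = max(EF_Task 1=10, EF_Task 2=11) = 11; EF_Task 5 = 11+4 = 15
ES_Task 6 = 11; EF_Task 6 = 11+6 = 17
ES_Task 7 = max(EF_Task 3=23, EF_Task 4=25, EF_Task 5=15, EF_Task 6=17) = 25; EF_Task 7 = 25+8 = 33
Expected project duration μ = 33 days. Critical path: Task 2 → Task 4 → Task 7.

Variance along critical path = 11.111 + 0.444 + 5.444 = 17.000; σ = √17.000 = 4.123 days.
Z = (41 − 33) / 4.123 = 1.940
P(T ≤ 41) = Φ(1.940) ≈ 0.974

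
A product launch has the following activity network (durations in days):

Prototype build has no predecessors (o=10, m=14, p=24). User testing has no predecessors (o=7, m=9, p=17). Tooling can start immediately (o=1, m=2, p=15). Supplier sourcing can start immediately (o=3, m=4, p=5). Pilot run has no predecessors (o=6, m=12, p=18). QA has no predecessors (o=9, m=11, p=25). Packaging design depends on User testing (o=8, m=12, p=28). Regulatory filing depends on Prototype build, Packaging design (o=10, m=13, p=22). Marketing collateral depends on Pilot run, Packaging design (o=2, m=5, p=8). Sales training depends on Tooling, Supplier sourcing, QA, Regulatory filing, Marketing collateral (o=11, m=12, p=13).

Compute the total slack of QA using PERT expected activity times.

te_Prototype build = (10 + 4·14 + 24)/6 = 90/6 = 15
te_User testing = (7 + 4·9 + 17)/6 = 60/6 = 10
te_Tooling = (1 + 4·2 + 15)/6 = 24/6 = 4
te_Supplier sourcing = (3 + 4·4 + 5)/6 = 24/6 = 4
te_Pilot run = (6 + 4·12 + 18)/6 = 72/6 = 12
te_QA = (9 + 4·11 + 25)/6 = 78/6 = 13
te_Packaging design = (8 + 4·12 + 28)/6 = 84/6 = 14
te_Regulatory filing = (10 + 4·13 + 22)/6 = 84/6 = 14
te_Marketing collateral = (2 + 4·5 + 8)/6 = 30/6 = 5
te_Sales training = (11 + 4·12 + 13)/6 = 72/6 = 12

Forward pass:
ES_Prototype build = 0; EF_Prototype build = 15
ES_User testing = 0; EF_User testing = 10
ES_Tooling = 0; EF_Tooling = 4
ES_Supplier sourcing = 0; EF_Supplier sourcing = 4
ES_Pilot run = 0; EF_Pilot run = 12
ES_QA = 0; EF_QA = 13
ES_Packaging design = 10; EF_Packaging design = 10+14 = 24
ES_Regulatory filing = max(EF_Prototype build=15, EF_Packaging design=24) = 24; EF_Regulatory filing = 24+14 = 38
ES_Marketing collateral = max(EF_Pilot run=12, EF_Packaging design=24) = 24; EF_Marketing collateral = 24+5 = 29
ES_Sales training = max(EF_Tooling=4, EF_Supplier sourcing=4, EF_QA=13, EF_Regulatory filing=38, EF_Marketing collateral=29) = 38; EF_Sales training = 38+12 = 50
Expected project duration μ = 50 days. Critical path: User testing → Packaging design → Regulatory filing → Sales training.

Backward pass:
LF_Sales training = 50; LS_Sales training = 50−12 = 38
LF_Marketing collateral = LS_Sales training = 38; LS_Marketing collateral = 38−5 = 33
LF_Regulatory filing = LS_Sales training = 38; LS_Regulatory filing = 38−14 = 24
LF_Packaging design = min(LS_Regulatory filing=24, LS_Marketing collateral=33) = 24; LS_Packaging design = 24−14 = 10
LF_QA = LS_Sales training = 38; LS_QA = 38−13 = 25
LF_Pilot run = LS_Marketing collateral = 33; LS_Pilot run = 33−12 = 21
LF_Supplier sourcing = LS_Sales training = 38; LS_Supplier sourcing = 38−4 = 34
LF_Tooling = LS_Sales training = 38; LS_Tooling = 38−4 = 34
LF_User testing = LS_Packaging design = 10; LS_User testing = 10−10 = 0
LF_Prototype build = LS_Regulatory filing = 24; LS_Prototype build = 24−15 = 9
Slack_QA = LS_QA − ES_QA = 25 − 0 = 25

25 days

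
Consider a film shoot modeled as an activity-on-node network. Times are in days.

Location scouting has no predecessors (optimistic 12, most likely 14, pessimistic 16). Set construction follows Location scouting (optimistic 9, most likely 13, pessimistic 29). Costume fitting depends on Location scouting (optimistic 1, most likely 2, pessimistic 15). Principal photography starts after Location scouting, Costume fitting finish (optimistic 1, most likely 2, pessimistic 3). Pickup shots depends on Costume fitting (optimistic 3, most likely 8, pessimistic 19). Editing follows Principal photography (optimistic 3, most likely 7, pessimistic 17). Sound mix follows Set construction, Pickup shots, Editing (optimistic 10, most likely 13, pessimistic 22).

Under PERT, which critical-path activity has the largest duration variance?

Set construction

te_Location scouting = (12 + 4·14 + 16)/6 = 84/6 = 14; σ²_Location scouting = ((16−12)/6)² = 0.444
te_Set construction = (9 + 4·13 + 29)/6 = 90/6 = 15; σ²_Set construction = ((29−9)/6)² = 11.111
te_Costume fitting = (1 + 4·2 + 15)/6 = 24/6 = 4; σ²_Costume fitting = ((15−1)/6)² = 5.444
te_Principal photography = (1 + 4·2 + 3)/6 = 12/6 = 2; σ²_Principal photography = ((3−1)/6)² = 0.111
te_Pickup shots = (3 + 4·8 + 19)/6 = 54/6 = 9; σ²_Pickup shots = ((19−3)/6)² = 7.111
te_Editing = (3 + 4·7 + 17)/6 = 48/6 = 8; σ²_Editing = ((17−3)/6)² = 5.444
te_Sound mix = (10 + 4·13 + 22)/6 = 84/6 = 14; σ²_Sound mix = ((22−10)/6)² = 4.000

Forward pass:
ES_Location scouting = 0; EF_Location scouting = 14
ES_Set construction = 14; EF_Set construction = 14+15 = 29
ES_Costume fitting = 14; EF_Costume fitting = 14+4 = 18
ES_Principal photography = max(EF_Location scouting=14, EF_Costume fitting=18) = 18; EF_Principal photography = 18+2 = 20
ES_Pickup shots = 18; EF_Pickup shots = 18+9 = 27
ES_Editing = 20; EF_Editing = 20+8 = 28
ES_Sound mix = max(EF_Set construction=29, EF_Pickup shots=27, EF_Editing=28) = 29; EF_Sound mix = 29+14 = 43
Expected project duration μ = 43 days. Critical path: Location scouting → Set construction → Sound mix.

Variances on critical path: σ²_Location scouting=0.444, σ²_Set construction=11.111, σ²_Sound mix=4.000.
Largest is σ²_Set construction = 11.111.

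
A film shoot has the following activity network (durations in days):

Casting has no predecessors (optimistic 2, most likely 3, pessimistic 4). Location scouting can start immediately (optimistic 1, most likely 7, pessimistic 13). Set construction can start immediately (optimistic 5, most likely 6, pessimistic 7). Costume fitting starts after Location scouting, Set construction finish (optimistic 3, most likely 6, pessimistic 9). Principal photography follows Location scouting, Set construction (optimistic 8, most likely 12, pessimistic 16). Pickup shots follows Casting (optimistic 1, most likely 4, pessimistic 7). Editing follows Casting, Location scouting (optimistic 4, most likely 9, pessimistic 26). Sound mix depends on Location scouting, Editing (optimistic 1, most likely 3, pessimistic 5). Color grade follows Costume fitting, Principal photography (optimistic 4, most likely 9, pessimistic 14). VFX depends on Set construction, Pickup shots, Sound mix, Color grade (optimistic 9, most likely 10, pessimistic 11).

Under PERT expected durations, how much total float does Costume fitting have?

te_Casting = (2 + 4·3 + 4)/6 = 18/6 = 3
te_Location scouting = (1 + 4·7 + 13)/6 = 42/6 = 7
te_Set construction = (5 + 4·6 + 7)/6 = 36/6 = 6
te_Costume fitting = (3 + 4·6 + 9)/6 = 36/6 = 6
te_Principal photography = (8 + 4·12 + 16)/6 = 72/6 = 12
te_Pickup shots = (1 + 4·4 + 7)/6 = 24/6 = 4
te_Editing = (4 + 4·9 + 26)/6 = 66/6 = 11
te_Sound mix = (1 + 4·3 + 5)/6 = 18/6 = 3
te_Color grade = (4 + 4·9 + 14)/6 = 54/6 = 9
te_VFX = (9 + 4·10 + 11)/6 = 60/6 = 10

Forward pass:
ES_Casting = 0; EF_Casting = 3
ES_Location scouting = 0; EF_Location scouting = 7
ES_Set construction = 0; EF_Set construction = 6
ES_Costume fitting = max(EF_Location scouting=7, EF_Set construction=6) = 7; EF_Costume fitting = 7+6 = 13
ES_Principal photography = max(EF_Location scouting=7, EF_Set construction=6) = 7; EF_Principal photography = 7+12 = 19
ES_Pickup shots = 3; EF_Pickup shots = 3+4 = 7
ES_Editing = max(EF_Casting=3, EF_Location scouting=7) = 7; EF_Editing = 7+11 = 18
ES_Sound mix = max(EF_Location scouting=7, EF_Editing=18) = 18; EF_Sound mix = 18+3 = 21
ES_Color grade = max(EF_Costume fitting=13, EF_Principal photography=19) = 19; EF_Color grade = 19+9 = 28
ES_VFX = max(EF_Set construction=6, EF_Pickup shots=7, EF_Sound mix=21, EF_Color grade=28) = 28; EF_VFX = 28+10 = 38
Expected project duration μ = 38 days. Critical path: Location scouting → Principal photography → Color grade → VFX.

Backward pass:
LF_VFX = 38; LS_VFX = 38−10 = 28
LF_Color grade = LS_VFX = 28; LS_Color grade = 28−9 = 19
LF_Sound mix = LS_VFX = 28; LS_Sound mix = 28−3 = 25
LF_Editing = LS_Sound mix = 25; LS_Editing = 25−11 = 14
LF_Pickup shots = LS_VFX = 28; LS_Pickup shots = 28−4 = 24
LF_Principal photography = LS_Color grade = 19; LS_Principal photography = 19−12 = 7
LF_Costume fitting = LS_Color grade = 19; LS_Costume fitting = 19−6 = 13
LF_Set construction = min(LS_Costume fitting=13, LS_Principal photography=7, LS_VFX=28) = 7; LS_Set construction = 7−6 = 1
LF_Location scouting = min(LS_Costume fitting=13, LS_Principal photography=7, LS_Editing=14, LS_Sound mix=25) = 7; LS_Location scouting = 7−7 = 0
LF_Casting = min(LS_Pickup shots=24, LS_Editing=14) = 14; LS_Casting = 14−3 = 11
Slack_Costume fitting = LS_Costume fitting − ES_Costume fitting = 13 − 7 = 6

6 days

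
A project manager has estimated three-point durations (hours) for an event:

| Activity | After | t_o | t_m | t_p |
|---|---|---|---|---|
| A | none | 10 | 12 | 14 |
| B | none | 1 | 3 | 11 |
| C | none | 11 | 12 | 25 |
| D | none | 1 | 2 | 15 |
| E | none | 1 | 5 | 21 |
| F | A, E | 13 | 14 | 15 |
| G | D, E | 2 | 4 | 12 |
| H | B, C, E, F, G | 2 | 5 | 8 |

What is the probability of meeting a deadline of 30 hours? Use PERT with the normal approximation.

te_A = (10 + 4·12 + 14)/6 = 72/6 = 12; σ²_A = ((14−10)/6)² = 0.444
te_B = (1 + 4·3 + 11)/6 = 24/6 = 4; σ²_B = ((11−1)/6)² = 2.778
te_C = (11 + 4·12 + 25)/6 = 84/6 = 14; σ²_C = ((25−11)/6)² = 5.444
te_D = (1 + 4·2 + 15)/6 = 24/6 = 4; σ²_D = ((15−1)/6)² = 5.444
te_E = (1 + 4·5 + 21)/6 = 42/6 = 7; σ²_E = ((21−1)/6)² = 11.111
te_F = (13 + 4·14 + 15)/6 = 84/6 = 14; σ²_F = ((15−13)/6)² = 0.111
te_G = (2 + 4·4 + 12)/6 = 30/6 = 5; σ²_G = ((12−2)/6)² = 2.778
te_H = (2 + 4·5 + 8)/6 = 30/6 = 5; σ²_H = ((8−2)/6)² = 1.000

Forward pass:
ES_A = 0; EF_A = 12
ES_B = 0; EF_B = 4
ES_C = 0; EF_C = 14
ES_D = 0; EF_D = 4
ES_E = 0; EF_E = 7
ES_F = max(EF_A=12, EF_E=7) = 12; EF_F = 12+14 = 26
ES_G = max(EF_D=4, EF_E=7) = 7; EF_G = 7+5 = 12
ES_H = max(EF_B=4, EF_C=14, EF_E=7, EF_F=26, EF_G=12) = 26; EF_H = 26+5 = 31
Expected project duration μ = 31 hours. Critical path: A → F → H.

Variance along critical path = 0.444 + 0.111 + 1.000 = 1.556; σ = √1.556 = 1.247 hours.
Z = (30 − 31) / 1.247 = -0.802
P(T ≤ 30) = Φ(-0.802) ≈ 0.211

0.211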